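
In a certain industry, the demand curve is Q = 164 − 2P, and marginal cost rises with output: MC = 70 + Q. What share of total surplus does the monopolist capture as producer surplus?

Inverting demand: P = 82 − 0.5Q.
A monopolist chooses Q where MR = MC. MR = 82 − Q; setting this equal to 70 + Q gives Q = 6 and P = 79.
CS = ½·(82 − 79)·6 = 9.
PS = P·Q − VC(Q) = 79·6 − (70·6 + ½·1·6²) = 36.
Share captured = PS/TS = 36/45 = 0.8.

PS/TS = 0.8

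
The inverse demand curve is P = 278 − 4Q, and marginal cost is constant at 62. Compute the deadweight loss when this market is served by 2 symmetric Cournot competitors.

Perfect competition: P = MC = 62, so 278 − 4Q = 62 and Q = 54.
Cournot with 2 identical firms: the symmetric best-response condition is 278 − 12q = 62. Each firm produces q = 18, total output Q = 36, price P = 134.
DWL is the triangle between Q = 36 and Q = 54: ½·(54 − 36)·(134 − 62) = 648.

DWL = 648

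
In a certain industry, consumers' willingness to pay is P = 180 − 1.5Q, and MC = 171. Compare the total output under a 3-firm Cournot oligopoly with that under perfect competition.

In a 3-firm Cournot equilibrium, symmetry and the first-order condition give q = (180 − 171)/(6) = 1.5. So Q = 4.5 and P = 173.25.
Perfect competition: P = MC = 171, so 180 − 1.5Q = 171 and Q = 6.

Cournot: Q = 4.5; Competition: Q = 6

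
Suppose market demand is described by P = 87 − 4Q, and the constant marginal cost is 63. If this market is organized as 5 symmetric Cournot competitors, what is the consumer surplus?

CS = 50

Cournot with 5 identical firms: the symmetric best-response condition is 87 − 24q = 63. Each firm produces q = 1, total output Q = 5, price P = 67.
CS = ½·(87 − 67)·5 = 50.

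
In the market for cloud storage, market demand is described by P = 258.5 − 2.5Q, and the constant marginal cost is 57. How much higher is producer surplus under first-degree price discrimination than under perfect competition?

PS rises by 8120.45

Perfect competition: P = MC = 57, so 258.5 − 2.5Q = 57 and Q = 80.6.
PS = (57 − 57)·80.6 = 0.
A perfectly discriminating monopolist sells every unit with P(Q) ≥ MC(Q), so output equals the competitive quantity Q = 80.6. Each buyer pays their reservation price, so CS = 0 and the firm captures all surplus.
PS = ½·(258.5 − 57)·80.6 = 8120.45.
Change in producer surplus: 8120.45 − 0 = 8120.45.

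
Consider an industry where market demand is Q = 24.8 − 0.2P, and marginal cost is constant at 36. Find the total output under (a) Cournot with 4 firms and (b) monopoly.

Cournot: Q = 14.08; Monopoly: Q = 8.8

Inverting demand: P = 124 − 5Q.
In a 4-firm Cournot equilibrium, symmetry and the first-order condition give q = (124 − 36)/(25) = 3.52. So Q = 14.08 and P = 53.6.
A monopolist chooses Q where MR = MC. MR = 124 − 10Q; setting this equal to 36 gives Q = 8.8 and P = 80.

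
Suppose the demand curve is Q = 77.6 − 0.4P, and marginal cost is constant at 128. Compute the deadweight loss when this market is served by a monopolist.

DWL = 217.8

Inverting demand: P = 194 − 2.5Q.
Under competition P = MC = 128, so Q = (194 − 128)/2.5 = 26.4.
A monopolist chooses Q where MR = MC. MR = 194 − 5Q; setting this equal to 128 gives Q = 13.2 and P = 161.
DWL is the triangle between Q = 13.2 and Q = 26.4: ½·(26.4 − 13.2)·(161 − 128) = 217.8.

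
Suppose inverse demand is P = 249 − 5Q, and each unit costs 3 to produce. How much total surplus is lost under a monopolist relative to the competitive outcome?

DWL = 1512.9

Perfect competition: P = MC = 3, so 249 − 5Q = 3 and Q = 49.2.
The monopolist equates marginal revenue to marginal cost: 249 − 10Q = 3, so Q = 24.6. From demand, P = 126.
DWL is the triangle between Q = 24.6 and Q = 49.2: ½·(49.2 − 24.6)·(126 − 3) = 1512.9.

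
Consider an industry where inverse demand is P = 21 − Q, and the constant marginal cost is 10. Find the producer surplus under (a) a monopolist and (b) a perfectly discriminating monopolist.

Monopoly: PS = 30.25; Perfect PD: PS = 60.5

Monopoly sets MR = MC: 21 − 2Q = 10 ⇒ Q = 5.5, P = 21 − 5.5 = 15.5.
PS = (15.5 − 10)·5.5 = 30.25.
Under first-degree price discrimination the firm charges each unit its demand price and produces up to where P = MC, i.e. Q = 11. Consumer surplus is zero; producer surplus equals total surplus.
PS = ½·(21 − 10)·11 = 60.5.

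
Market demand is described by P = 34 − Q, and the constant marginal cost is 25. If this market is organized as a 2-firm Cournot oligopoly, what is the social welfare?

TS = 36

Cournot with 2 identical firms: the symmetric best-response condition is 34 − 3q = 25. Each firm produces q = 3, total output Q = 6, price P = 28.
CS = ½·(34 − 28)·6 = 18; PS = (28 − 25)·6 = 18; TS = 36.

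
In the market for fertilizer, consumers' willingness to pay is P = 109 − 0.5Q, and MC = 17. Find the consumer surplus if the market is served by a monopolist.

A monopolist chooses Q where MR = MC. MR = 109 − Q; setting this equal to 17 gives Q = 92 and P = 63.
CS = ½·(109 − 63)·92 = 2116.

CS = 2116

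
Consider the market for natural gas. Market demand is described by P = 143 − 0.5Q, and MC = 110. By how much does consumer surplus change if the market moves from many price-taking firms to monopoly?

Perfect competition: P = MC = 110, so 143 − 0.5Q = 110 and Q = 66.
CS = ½·(143 − 110)·66 = 1089.
The monopolist equates marginal revenue to marginal cost: 143 − Q = 110, so Q = 33. From demand, P = 126.5.
CS = ½·(143 − 126.5)·33 = 272.25.
Change in consumer surplus: 272.25 − 1089 = −816.75.

CS falls by 816.75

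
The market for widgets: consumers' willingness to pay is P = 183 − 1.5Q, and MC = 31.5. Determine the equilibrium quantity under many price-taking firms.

Perfect competition: P = MC = 31.5, so 183 − 1.5Q = 31.5 and Q = 101.

Q = 101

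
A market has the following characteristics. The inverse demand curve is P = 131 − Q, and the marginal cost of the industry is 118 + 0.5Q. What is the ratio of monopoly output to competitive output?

Q_m/Q_c = 0.6

A monopolist chooses Q where MR = MC. MR = 131 − 2Q; setting this equal to 118 + 0.5Q gives Q = 5.2 and P = 125.8.
Under competition P = MC: 131 − Q = 118 + 0.5Q ⇒ Q = 26/3, P = 367/3.
Ratio Q_m/Q_c = 5.2/(26/3) = 0.6.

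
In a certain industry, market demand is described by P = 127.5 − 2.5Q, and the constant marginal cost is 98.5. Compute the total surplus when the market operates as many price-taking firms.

TS = 168.2

Perfect competition: P = MC = 98.5, so 127.5 − 2.5Q = 98.5 and Q = 11.6.
CS = ½·(127.5 − 98.5)·11.6 = 168.2; PS = (98.5 − 98.5)·11.6 = 0; TS = 168.2.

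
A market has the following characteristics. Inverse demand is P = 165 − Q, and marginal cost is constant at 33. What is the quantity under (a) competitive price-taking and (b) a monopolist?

Competitive firms price at marginal cost: P = 33, giving Q = 132.
The monopolist equates marginal revenue to marginal cost: 165 − 2Q = 33, so Q = 66. From demand, P = 99.

Competition: Q = 132; Monopoly: Q = 66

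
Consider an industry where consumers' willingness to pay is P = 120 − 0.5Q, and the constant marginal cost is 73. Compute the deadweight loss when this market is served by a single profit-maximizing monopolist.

DWL = 552.25

Competitive firms price at marginal cost: P = 73, giving Q = 94.
A monopolist chooses Q where MR = MC. MR = 120 − Q; setting this equal to 73 gives Q = 47 and P = 96.5.
DWL is the triangle between Q = 47 and Q = 94: ½·(94 − 47)·(96.5 − 73) = 552.25.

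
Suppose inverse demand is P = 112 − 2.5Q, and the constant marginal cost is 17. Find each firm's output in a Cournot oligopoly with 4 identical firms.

q_i = 7.6

Cournot with 4 identical firms: the symmetric best-response condition is 112 − 12.5q = 17. Each firm produces q = 7.6, total output Q = 30.4, price P = 36.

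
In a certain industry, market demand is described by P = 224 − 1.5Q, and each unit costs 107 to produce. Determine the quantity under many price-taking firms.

Under competition P = MC = 107, so Q = (224 − 107)/1.5 = 78.

Q = 78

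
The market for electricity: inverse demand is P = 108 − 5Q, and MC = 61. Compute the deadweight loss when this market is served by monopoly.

DWL = 55.225

Competitive firms price at marginal cost: P = 61, giving Q = 9.4.
A monopolist chooses Q where MR = MC. MR = 108 − 10Q; setting this equal to 61 gives Q = 4.7 and P = 84.5.
DWL is the triangle between Q = 4.7 and Q = 9.4: ½·(9.4 − 4.7)·(84.5 − 61) = 55.225.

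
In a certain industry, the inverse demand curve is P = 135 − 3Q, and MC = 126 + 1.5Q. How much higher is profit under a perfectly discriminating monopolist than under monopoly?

A monopolist chooses Q where MR = MC. MR = 135 − 6Q; setting this equal to 126 + 1.5Q gives Q = 1.2 and P = 131.4.
Profit = 131.4·1.2 − (126·1.2 + ½·1.5·1.2²) = 5.4.
A perfectly discriminating monopolist sells every unit with P(Q) ≥ MC(Q), so output equals the competitive quantity Q = 2. Each buyer pays their reservation price, so CS = 0 and the firm captures all surplus.
PS equals the full surplus area, 9. Profit = 9 = 9.
Change in profit: 9 − 5.4 = 3.6.

Profit rises by 3.6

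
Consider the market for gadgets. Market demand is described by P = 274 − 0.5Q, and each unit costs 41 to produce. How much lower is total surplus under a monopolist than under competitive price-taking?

Competitive firms price at marginal cost: P = 41, giving Q = 466.
CS = ½·(274 − 41)·466 = 54289; PS = (41 − 41)·466 = 0; TS = 54289.
A monopolist chooses Q where MR = MC. MR = 274 − Q; setting this equal to 41 gives Q = 233 and P = 157.5.
CS = ½·(274 − 157.5)·233 = 13572.25; PS = (157.5 − 41)·233 = 27144.5; TS = 40716.75.
Change in total surplus: 40716.75 − 54289 = −13572.25.

TS falls by 13572.25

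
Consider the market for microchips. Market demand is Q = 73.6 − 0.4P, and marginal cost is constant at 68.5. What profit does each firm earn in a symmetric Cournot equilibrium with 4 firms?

π_i = 213.444

Inverting demand: P = 184 − 2.5Q.
Cournot with 4 identical firms: the symmetric best-response condition is 184 − 12.5q = 68.5. Each firm produces q = 9.24, total output Q = 36.96, price P = 91.6.
Each firm's profit = (91.6 − 68.5)·9.24 = 213.444.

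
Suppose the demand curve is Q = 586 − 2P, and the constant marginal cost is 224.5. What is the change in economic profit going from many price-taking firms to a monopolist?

Inverting demand: P = 293 − 0.5Q.
Competitive firms price at marginal cost: P = 224.5, giving Q = 137.
Profit = (224.5 − 224.5)·137 = 0.
The monopolist equates marginal revenue to marginal cost: 293 − Q = 224.5, so Q = 68.5. From demand, P = 258.75.
Profit = (258.75 − 224.5)·68.5 = 2346.125.
Change in economic profit: 2346.125 − 0 = 2346.125.

Economic profit rises by 2346.125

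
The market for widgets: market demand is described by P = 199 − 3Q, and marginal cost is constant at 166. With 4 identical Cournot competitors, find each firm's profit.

π_i = 14.52

In a 4-firm Cournot equilibrium, symmetry and the first-order condition give q = (199 − 166)/(15) = 2.2. So Q = 8.8 and P = 172.6.
Each firm's profit = (172.6 − 166)·2.2 = 14.52.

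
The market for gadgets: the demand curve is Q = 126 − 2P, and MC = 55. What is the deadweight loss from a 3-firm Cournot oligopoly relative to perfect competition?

Inverting demand: P = 63 − 0.5Q.
Perfect competition: P = MC = 55, so 63 − 0.5Q = 55 and Q = 16.
In a 3-firm Cournot equilibrium, symmetry and the first-order condition give q = (63 − 55)/(2) = 4. So Q = 12 and P = 57.
DWL is the triangle between Q = 12 and Q = 16: ½·(16 − 12)·(57 − 55) = 4.

DWL = 4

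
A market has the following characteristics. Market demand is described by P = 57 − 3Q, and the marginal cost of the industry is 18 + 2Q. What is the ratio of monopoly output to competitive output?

Q_m/Q_c = 0.625

A monopolist chooses Q where MR = MC. MR = 57 − 6Q; setting this equal to 18 + 2Q gives Q = 4.875 and P = 42.375.
Competitive equilibrium sets price equal to marginal cost: 57 − 3Q = 18 + 2Q, so Q = 7.8 and P = 33.6.
Ratio Q_m/Q_c = 4.875/7.8 = 0.625.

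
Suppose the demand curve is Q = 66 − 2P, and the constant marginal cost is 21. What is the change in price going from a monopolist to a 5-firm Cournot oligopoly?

P falls by 4

Inverting demand: P = 33 − 0.5Q.
The monopolist equates marginal revenue to marginal cost: 33 − Q = 21, so Q = 12. From demand, P = 27.
In a 5-firm Cournot equilibrium, symmetry and the first-order condition give q = (33 − 21)/(3) = 4. So Q = 20 and P = 23.
Change in price: 23 − 27 = −4.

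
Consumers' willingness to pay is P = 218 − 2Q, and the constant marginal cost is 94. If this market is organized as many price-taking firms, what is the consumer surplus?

CS = 3844

Competitive firms price at marginal cost: P = 94, giving Q = 62.
CS = ½·(218 − 94)·62 = 3844.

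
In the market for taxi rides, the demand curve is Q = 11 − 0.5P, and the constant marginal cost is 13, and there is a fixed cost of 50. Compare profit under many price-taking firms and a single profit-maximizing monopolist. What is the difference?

Inverting demand: P = 22 − 2Q.
Competitive firms price at marginal cost: P = 13, giving Q = 4.5.
Profit = (13 − 13)·4.5 − 50 = −50.
A monopolist chooses Q where MR = MC. MR = 22 − 4Q; setting this equal to 13 gives Q = 2.25 and P = 17.5.
Profit = (17.5 − 13)·2.25 − 50 = −39.875.
Change in profit: −39.875 − −50 = 10.125.

Profit rises by 10.125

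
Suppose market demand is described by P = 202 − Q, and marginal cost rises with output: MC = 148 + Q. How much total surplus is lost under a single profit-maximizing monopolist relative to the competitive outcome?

DWL = 81

Under competition P = MC: 202 − Q = 148 + Q ⇒ Q = 27, P = 175.
The monopolist equates marginal revenue to marginal cost: 202 − 2Q = 148 + Q, so Q = 18. From demand, P = 184.
CS = ½·(202 − 175)·27 = 364.5; PS = (175·27 − 148·27 − ½·1·27²) = 364.5; TS = 729.
CS = ½·(202 − 184)·18 = 162; PS = (184·18 − 148·18 − ½·1·18²) = 486; TS = 648.
DWL = 729 − 648 = 81.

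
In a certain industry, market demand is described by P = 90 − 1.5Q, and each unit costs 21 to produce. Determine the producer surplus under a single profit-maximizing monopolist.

Monopoly sets MR = MC: 90 − 3Q = 21 ⇒ Q = 23, P = 90 − 1.5·23 = 55.5.
PS = (55.5 − 21)·23 = 793.5.

PS = 793.5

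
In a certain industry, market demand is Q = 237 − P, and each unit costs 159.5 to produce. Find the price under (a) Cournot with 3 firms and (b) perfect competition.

Inverting demand: P = 237 − Q.
With 3 symmetric Cournot firms, each firm's FOC gives 237 − 4q = 159.5, so q = 19.375, Q = 3·19.375 = 58.125, and P = 178.875.
Perfect competition: P = MC = 159.5, so 237 − Q = 159.5 and Q = 77.5.

Cournot: P = 178.875; Competition: P = 159.5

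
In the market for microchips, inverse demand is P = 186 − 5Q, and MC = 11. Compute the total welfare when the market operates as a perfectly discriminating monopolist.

TS = 3062.5

With perfect price discrimination, output is the efficient level Q = 35 (where demand meets MC), but every buyer pays their willingness to pay: CS = 0 and PS = total surplus.
TS = 3062.5 (equal to competitive TS).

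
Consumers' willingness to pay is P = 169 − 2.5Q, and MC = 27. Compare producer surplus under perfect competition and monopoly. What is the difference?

Perfect competition: P = MC = 27, so 169 − 2.5Q = 27 and Q = 56.8.
PS = (27 − 27)·56.8 = 0.
The monopolist equates marginal revenue to marginal cost: 169 − 5Q = 27, so Q = 28.4. From demand, P = 98.
PS = (98 − 27)·28.4 = 2016.4.
Change in producer surplus: 2016.4 − 0 = 2016.4.

PS rises by 2016.4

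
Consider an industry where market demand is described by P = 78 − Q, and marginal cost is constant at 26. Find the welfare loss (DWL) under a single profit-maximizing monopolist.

DWL = 338

Competitive firms price at marginal cost: P = 26, giving Q = 52.
Monopoly sets MR = MC: 78 − 2Q = 26 ⇒ Q = 26, P = 78 − 26 = 52.
DWL is the triangle between Q = 26 and Q = 52: ½·(52 − 26)·(52 − 26) = 338.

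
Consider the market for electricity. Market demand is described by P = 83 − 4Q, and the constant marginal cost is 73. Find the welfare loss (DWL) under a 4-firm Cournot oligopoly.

Competitive firms price at marginal cost: P = 73, giving Q = 2.5.
Cournot with 4 identical firms: the symmetric best-response condition is 83 − 20q = 73. Each firm produces q = 0.5, total output Q = 2, price P = 75.
DWL is the triangle between Q = 2 and Q = 2.5: ½·(2.5 − 2)·(75 − 73) = 0.5.

DWL = 0.5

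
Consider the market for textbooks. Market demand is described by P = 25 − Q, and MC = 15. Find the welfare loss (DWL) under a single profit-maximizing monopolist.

Under competition P = MC = 15, so Q = (25 − 15)/1 = 10.
A monopolist chooses Q where MR = MC. MR = 25 − 2Q; setting this equal to 15 gives Q = 5 and P = 20.
DWL is the triangle between Q = 5 and Q = 10: ½·(10 − 5)·(20 − 15) = 12.5.

DWL = 12.5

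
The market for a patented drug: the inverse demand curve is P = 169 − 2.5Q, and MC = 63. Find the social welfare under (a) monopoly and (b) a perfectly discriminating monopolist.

Monopoly: TS = 1685.4; Perfect PD: TS = 2247.2

The monopolist equates marginal revenue to marginal cost: 169 − 5Q = 63, so Q = 21.2. From demand, P = 116.
CS = ½·(169 − 116)·21.2 = 561.8; PS = (116 − 63)·21.2 = 1123.6; TS = 1685.4.
With perfect price discrimination, output is the efficient level Q = 42.4 (where demand meets MC), but every buyer pays their willingness to pay: CS = 0 and PS = total surplus.
TS = 2247.2 (equal to competitive TS).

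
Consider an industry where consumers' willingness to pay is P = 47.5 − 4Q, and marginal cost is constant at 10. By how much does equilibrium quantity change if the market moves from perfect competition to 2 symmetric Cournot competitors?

Equilibrium quantity falls by 3.125

Competitive firms price at marginal cost: P = 10, giving Q = 9.375.
Cournot with 2 identical firms: the symmetric best-response condition is 47.5 − 12q = 10. Each firm produces q = 3.125, total output Q = 6.25, price P = 22.5.
Change in equilibrium quantity: 6.25 − 9.375 = −3.125.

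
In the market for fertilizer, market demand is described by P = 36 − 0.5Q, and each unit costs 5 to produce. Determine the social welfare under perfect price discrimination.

TS = 961

With perfect price discrimination, output is the efficient level Q = 62 (where demand meets MC), but every buyer pays their willingness to pay: CS = 0 and PS = total surplus.
TS = 961 (equal to competitive TS).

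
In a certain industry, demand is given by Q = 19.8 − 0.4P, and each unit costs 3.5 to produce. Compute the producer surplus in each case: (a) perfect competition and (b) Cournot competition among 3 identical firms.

Inverting demand: P = 49.5 − 2.5Q.
Under competition P = MC = 3.5, so Q = (49.5 − 3.5)/2.5 = 18.4.
PS = (3.5 − 3.5)·18.4 = 0.
In a 3-firm Cournot equilibrium, symmetry and the first-order condition give q = (49.5 − 3.5)/(10) = 4.6. So Q = 13.8 and P = 15.
PS = (15 − 3.5)·13.8 = 158.7.

Competition: PS = 0; Cournot: PS = 158.7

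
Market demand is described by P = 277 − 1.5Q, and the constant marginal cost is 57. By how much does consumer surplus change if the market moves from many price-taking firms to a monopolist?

Perfect competition: P = MC = 57, so 277 − 1.5Q = 57 and Q = 440/3.
CS = ½·(277 − 57)·440/3 = 48400/3.
Monopoly sets MR = MC: 277 − 3Q = 57 ⇒ Q = 220/3, P = 277 − 1.5·220/3 = 167.
CS = ½·(277 − 167)·220/3 = 12100/3.
Change in consumer surplus: 12100/3 − 48400/3 = −12100.

CS falls by 12100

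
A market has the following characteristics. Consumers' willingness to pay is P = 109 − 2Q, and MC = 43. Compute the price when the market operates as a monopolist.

Monopoly sets MR = MC: 109 − 4Q = 43 ⇒ Q = 16.5, P = 109 − 2·16.5 = 76.

P = 76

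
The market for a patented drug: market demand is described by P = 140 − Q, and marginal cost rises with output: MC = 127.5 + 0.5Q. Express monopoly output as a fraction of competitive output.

Q_m/Q_c = 0.6

Monopoly sets MR = MC: 140 − 2Q = 127.5 + 0.5Q ⇒ Q = 5, P = 140 − 5 = 135.
Competitive equilibrium sets price equal to marginal cost: 140 − Q = 127.5 + 0.5Q, so Q = 25/3 and P = 395/3.
Ratio Q_m/Q_c = 5/(25/3) = 0.6.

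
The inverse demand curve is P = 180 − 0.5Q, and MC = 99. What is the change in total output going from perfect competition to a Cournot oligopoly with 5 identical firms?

Perfect competition: P = MC = 99, so 180 − 0.5Q = 99 and Q = 162.
With 5 symmetric Cournot firms, each firm's FOC gives 180 − 3q = 99, so q = 27, Q = 5·27 = 135, and P = 112.5.
Change in total output: 135 − 162 = −27.

Q falls by 27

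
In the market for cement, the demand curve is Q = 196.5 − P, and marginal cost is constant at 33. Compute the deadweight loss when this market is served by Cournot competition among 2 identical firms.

DWL = 1485.125

Inverting demand: P = 196.5 − Q.
Competitive firms price at marginal cost: P = 33, giving Q = 163.5.
With 2 symmetric Cournot firms, each firm's FOC gives 196.5 − 3q = 33, so q = 54.5, Q = 2·54.5 = 109, and P = 87.5.
DWL is the triangle between Q = 109 and Q = 163.5: ½·(163.5 − 109)·(87.5 − 33) = 1485.125.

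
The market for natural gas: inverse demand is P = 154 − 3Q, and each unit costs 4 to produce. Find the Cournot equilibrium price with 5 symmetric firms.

Cournot with 5 identical firms: the symmetric best-response condition is 154 − 18q = 4. Each firm produces q = 25/3, total output Q = 125/3, price P = 29.

P = 29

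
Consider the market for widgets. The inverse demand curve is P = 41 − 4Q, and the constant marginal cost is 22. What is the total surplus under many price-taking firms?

TS = 45.125

Under competition P = MC = 22, so Q = (41 − 22)/4 = 4.75.
CS = ½·(41 − 22)·4.75 = 45.125; PS = (22 − 22)·4.75 = 0; TS = 45.125.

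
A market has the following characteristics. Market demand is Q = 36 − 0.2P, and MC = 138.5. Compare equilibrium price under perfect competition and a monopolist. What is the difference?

Inverting demand: P = 180 − 5Q.
Perfect competition: P = MC = 138.5, so 180 − 5Q = 138.5 and Q = 8.3.
The monopolist equates marginal revenue to marginal cost: 180 − 10Q = 138.5, so Q = 4.15. From demand, P = 159.25.
Change in equilibrium price: 159.25 − 138.5 = 20.75.

P rises by 20.75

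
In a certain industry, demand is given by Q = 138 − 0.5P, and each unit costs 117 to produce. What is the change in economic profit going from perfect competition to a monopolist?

π rises by 3160.125

Inverting demand: P = 276 − 2Q.
Perfect competition: P = MC = 117, so 276 − 2Q = 117 and Q = 79.5.
Profit = (117 − 117)·79.5 = 0.
A monopolist chooses Q where MR = MC. MR = 276 − 4Q; setting this equal to 117 gives Q = 39.75 and P = 196.5.
Profit = (196.5 − 117)·39.75 = 3160.125.
Change in economic profit: 3160.125 − 0 = 3160.125.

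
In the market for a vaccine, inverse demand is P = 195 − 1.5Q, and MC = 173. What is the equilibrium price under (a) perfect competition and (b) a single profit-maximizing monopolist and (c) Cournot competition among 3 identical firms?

Perfect competition: P = MC = 173, so 195 − 1.5Q = 173 and Q = 44/3.
The monopolist equates marginal revenue to marginal cost: 195 − 3Q = 173, so Q = 22/3. From demand, P = 184.
In a 3-firm Cournot equilibrium, symmetry and the first-order condition give q = (195 − 173)/(6) = 11/3. So Q = 11 and P = 178.5.

Competition: P = 173; Monopoly: P = 184; Cournot: P = 178.5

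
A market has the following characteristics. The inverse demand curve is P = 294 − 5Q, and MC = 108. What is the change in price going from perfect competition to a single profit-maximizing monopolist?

Price rises by 93

Perfect competition: P = MC = 108, so 294 − 5Q = 108 and Q = 37.2.
Monopoly sets MR = MC: 294 − 10Q = 108 ⇒ Q = 18.6, P = 294 − 5·18.6 = 201.
Change in price: 201 − 108 = 93.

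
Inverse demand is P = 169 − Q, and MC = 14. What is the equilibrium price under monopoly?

P = 91.5

The monopolist equates marginal revenue to marginal cost: 169 − 2Q = 14, so Q = 77.5. From demand, P = 91.5.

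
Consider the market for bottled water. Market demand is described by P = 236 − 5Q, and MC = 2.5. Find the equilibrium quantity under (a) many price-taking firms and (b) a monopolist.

Under competition P = MC = 2.5, so Q = (236 − 2.5)/5 = 46.7.
A monopolist chooses Q where MR = MC. MR = 236 − 10Q; setting this equal to 2.5 gives Q = 23.35 and P = 119.25.

Competition: Q = 46.7; Monopoly: Q = 23.35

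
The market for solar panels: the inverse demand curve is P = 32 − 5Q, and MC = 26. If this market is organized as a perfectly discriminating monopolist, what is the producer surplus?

A perfectly discriminating monopolist sells every unit with P(Q) ≥ MC(Q), so output equals the competitive quantity Q = 1.2. Each buyer pays their reservation price, so CS = 0 and the firm captures all surplus.
PS = ½·(32 − 26)·1.2 = 3.6.

PS = 3.6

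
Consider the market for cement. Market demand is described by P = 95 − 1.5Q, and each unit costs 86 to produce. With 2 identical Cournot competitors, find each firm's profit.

With 2 symmetric Cournot firms, each firm's FOC gives 95 − 4.5q = 86, so q = 2, Q = 2·2 = 4, and P = 89.
Each firm's profit = (89 − 86)·2 = 6.

π_i = 6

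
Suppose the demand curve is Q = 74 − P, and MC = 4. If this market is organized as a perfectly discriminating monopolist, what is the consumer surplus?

Inverting demand: P = 74 − Q.
A perfectly discriminating monopolist sells every unit with P(Q) ≥ MC(Q), so output equals the competitive quantity Q = 70. Each buyer pays their reservation price, so CS = 0 and the firm captures all surplus.
CS = 0.

CS = 0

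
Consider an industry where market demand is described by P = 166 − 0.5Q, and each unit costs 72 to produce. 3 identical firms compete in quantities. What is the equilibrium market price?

P = 95.5

Cournot with 3 identical firms: the symmetric best-response condition is 166 − 2q = 72. Each firm produces q = 47, total output Q = 141, price P = 95.5.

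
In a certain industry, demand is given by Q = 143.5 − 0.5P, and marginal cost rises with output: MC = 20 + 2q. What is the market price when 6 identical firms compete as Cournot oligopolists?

P = 86.75

Inverting demand: P = 287 − 2Q.
In a 6-firm Cournot equilibrium, symmetry and the first-order condition give q = (287 − 20)/(16) = 267/16. So Q = 100.125 and P = 86.75.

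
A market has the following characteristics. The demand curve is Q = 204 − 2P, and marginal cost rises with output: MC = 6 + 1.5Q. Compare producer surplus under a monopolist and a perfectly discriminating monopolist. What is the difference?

Producer surplus rises by 460.8

Inverting demand: P = 102 − 0.5Q.
The monopolist equates marginal revenue to marginal cost: 102 − Q = 6 + 1.5Q, so Q = 38.4. From demand, P = 82.8.
PS = P·Q − VC(Q) = 82.8·38.4 − (6·38.4 + ½·1.5·38.4²) = 1843.2.
Under first-degree price discrimination the firm charges each unit its demand price and produces up to where P = MC, i.e. Q = 48. Consumer surplus is zero; producer surplus equals total surplus.
PS = ½·(102 − 6)·48 = 2304.
Change in producer surplus: 2304 − 1843.2 = 460.8.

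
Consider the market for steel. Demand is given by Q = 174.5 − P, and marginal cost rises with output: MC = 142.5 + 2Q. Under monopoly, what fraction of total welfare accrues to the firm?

Inverting demand: P = 174.5 − Q.
A monopolist chooses Q where MR = MC. MR = 174.5 − 2Q; setting this equal to 142.5 + 2Q gives Q = 8 and P = 166.5.
CS = ½·(174.5 − 166.5)·8 = 32.
PS = P·Q − VC(Q) = 166.5·8 − (142.5·8 + ½·2·8²) = 128.
Share captured = PS/TS = 128/160 = 0.8.

PS/TS = 0.8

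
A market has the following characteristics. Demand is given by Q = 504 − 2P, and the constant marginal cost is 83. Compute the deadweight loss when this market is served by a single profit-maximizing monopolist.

DWL = 7140.25

Inverting demand: P = 252 − 0.5Q.
Competitive firms price at marginal cost: P = 83, giving Q = 338.
The monopolist equates marginal revenue to marginal cost: 252 − Q = 83, so Q = 169. From demand, P = 167.5.
DWL is the triangle between Q = 169 and Q = 338: ½·(338 − 169)·(167.5 − 83) = 7140.25.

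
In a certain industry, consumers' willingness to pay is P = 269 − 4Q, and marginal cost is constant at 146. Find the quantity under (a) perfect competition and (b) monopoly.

Competition: Q = 30.75; Monopoly: Q = 15.375

Competitive firms price at marginal cost: P = 146, giving Q = 30.75.
Monopoly sets MR = MC: 269 − 8Q = 146 ⇒ Q = 15.375, P = 269 − 4·15.375 = 207.5.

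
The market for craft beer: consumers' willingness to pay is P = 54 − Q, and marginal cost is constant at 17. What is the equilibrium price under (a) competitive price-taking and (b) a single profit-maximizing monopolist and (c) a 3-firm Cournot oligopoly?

Competition: P = 17; Monopoly: P = 35.5; Cournot: P = 26.25

Competitive firms price at marginal cost: P = 17, giving Q = 37.
The monopolist equates marginal revenue to marginal cost: 54 − 2Q = 17, so Q = 18.5. From demand, P = 35.5.
In a 3-firm Cournot equilibrium, symmetry and the first-order condition give q = (54 − 17)/(4) = 9.25. So Q = 27.75 and P = 26.25.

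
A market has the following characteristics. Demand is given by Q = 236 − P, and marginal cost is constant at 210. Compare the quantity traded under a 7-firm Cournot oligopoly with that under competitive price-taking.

Inverting demand: P = 236 − Q.
Cournot with 7 identical firms: the symmetric best-response condition is 236 − 8q = 210. Each firm produces q = 3.25, total output Q = 22.75, price P = 213.25.
Perfect competition: P = MC = 210, so 236 − Q = 210 and Q = 26.

Cournot: Q = 22.75; Competition: Q = 26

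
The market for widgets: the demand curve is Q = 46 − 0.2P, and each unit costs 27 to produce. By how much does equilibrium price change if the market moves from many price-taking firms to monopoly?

Inverting demand: P = 230 − 5Q.
Under competition P = MC = 27, so Q = (230 − 27)/5 = 40.6.
The monopolist equates marginal revenue to marginal cost: 230 − 10Q = 27, so Q = 20.3. From demand, P = 128.5.
Change in equilibrium price: 128.5 − 27 = 101.5.

P rises by 101.5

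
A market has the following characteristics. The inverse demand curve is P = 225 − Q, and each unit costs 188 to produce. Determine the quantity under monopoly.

Monopoly sets MR = MC: 225 − 2Q = 188 ⇒ Q = 18.5, P = 225 − 18.5 = 206.5.

Q = 18.5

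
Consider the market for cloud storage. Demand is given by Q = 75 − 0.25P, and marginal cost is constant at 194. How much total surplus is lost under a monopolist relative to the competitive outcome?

DWL = 351.125

Inverting demand: P = 300 − 4Q.
Perfect competition: P = MC = 194, so 300 − 4Q = 194 and Q = 26.5.
The monopolist equates marginal revenue to marginal cost: 300 − 8Q = 194, so Q = 13.25. From demand, P = 247.
DWL is the triangle between Q = 13.25 and Q = 26.5: ½·(26.5 − 13.25)·(247 − 194) = 351.125.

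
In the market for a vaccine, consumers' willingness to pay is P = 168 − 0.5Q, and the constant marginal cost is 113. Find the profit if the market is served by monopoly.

Profit = 1512.5

Monopoly sets MR = MC: 168 − Q = 113 ⇒ Q = 55, P = 168 − 0.5·55 = 140.5.
Profit = (140.5 − 113)·55 = 1512.5.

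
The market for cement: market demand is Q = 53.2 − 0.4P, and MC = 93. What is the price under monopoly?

Inverting demand: P = 133 − 2.5Q.
A monopolist chooses Q where MR = MC. MR = 133 − 5Q; setting this equal to 93 gives Q = 8 and P = 113.

P = 113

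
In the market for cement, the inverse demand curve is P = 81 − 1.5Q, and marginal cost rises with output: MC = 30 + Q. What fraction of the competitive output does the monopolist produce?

Q_m/Q_c = 0.625

Monopoly sets MR = MC: 81 − 3Q = 30 + Q ⇒ Q = 12.75, P = 81 − 1.5·12.75 = 61.875.
Competitive equilibrium sets price equal to marginal cost: 81 − 1.5Q = 30 + Q, so Q = 20.4 and P = 50.4.
Ratio Q_m/Q_c = 12.75/20.4 = 0.625.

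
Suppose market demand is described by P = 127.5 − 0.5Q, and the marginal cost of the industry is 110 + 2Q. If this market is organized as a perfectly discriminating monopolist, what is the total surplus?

With perfect price discrimination, output is the efficient level Q = 7 (where demand meets MC), but every buyer pays their willingness to pay: CS = 0 and PS = total surplus.
TS = 61.25 (equal to competitive TS).

TS = 61.25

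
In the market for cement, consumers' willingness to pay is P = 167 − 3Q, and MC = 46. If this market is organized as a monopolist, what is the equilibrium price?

The monopolist equates marginal revenue to marginal cost: 167 − 6Q = 46, so Q = 121/6. From demand, P = 106.5.

P = 106.5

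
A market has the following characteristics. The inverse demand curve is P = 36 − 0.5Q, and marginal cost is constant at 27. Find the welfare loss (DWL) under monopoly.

Under competition P = MC = 27, so Q = (36 − 27)/0.5 = 18.
A monopolist chooses Q where MR = MC. MR = 36 − Q; setting this equal to 27 gives Q = 9 and P = 31.5.
DWL is the triangle between Q = 9 and Q = 18: ½·(18 − 9)·(31.5 − 27) = 20.25.

DWL = 20.25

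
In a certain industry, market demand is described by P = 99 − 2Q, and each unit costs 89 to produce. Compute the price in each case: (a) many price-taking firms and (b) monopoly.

Competition: P = 89; Monopoly: P = 94

Perfect competition: P = MC = 89, so 99 − 2Q = 89 and Q = 5.
The monopolist equates marginal revenue to marginal cost: 99 − 4Q = 89, so Q = 2.5. From demand, P = 94.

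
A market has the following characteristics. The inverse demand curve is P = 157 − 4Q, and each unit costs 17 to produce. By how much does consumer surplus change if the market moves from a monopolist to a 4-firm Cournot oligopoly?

A monopolist chooses Q where MR = MC. MR = 157 − 8Q; setting this equal to 17 gives Q = 17.5 and P = 87.
CS = ½·(157 − 87)·17.5 = 612.5.
In a 4-firm Cournot equilibrium, symmetry and the first-order condition give q = (157 − 17)/(20) = 7. So Q = 28 and P = 45.
CS = ½·(157 − 45)·28 = 1568.
Change in consumer surplus: 1568 − 612.5 = 955.5.

Consumer surplus rises by 955.5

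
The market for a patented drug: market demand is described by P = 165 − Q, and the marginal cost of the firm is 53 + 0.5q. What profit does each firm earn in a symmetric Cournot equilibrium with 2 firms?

In a 2-firm Cournot equilibrium, symmetry and the first-order condition give q = (165 − 53)/(3.5) = 32. So Q = 64 and P = 101.
Each firm's profit = 101·32 − (53·32 + ½·0.5·32²) = 1280.

π_i = 1280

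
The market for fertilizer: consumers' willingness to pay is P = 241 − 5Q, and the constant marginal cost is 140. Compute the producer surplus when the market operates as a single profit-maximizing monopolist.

A monopolist chooses Q where MR = MC. MR = 241 − 10Q; setting this equal to 140 gives Q = 10.1 and P = 190.5.
PS = (190.5 − 140)·10.1 = 510.05.

PS = 510.05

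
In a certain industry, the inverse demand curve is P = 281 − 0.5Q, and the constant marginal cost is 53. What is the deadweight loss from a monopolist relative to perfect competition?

DWL = 12996

Perfect competition: P = MC = 53, so 281 − 0.5Q = 53 and Q = 456.
Monopoly sets MR = MC: 281 − Q = 53 ⇒ Q = 228, P = 281 − 0.5·228 = 167.
DWL is the triangle between Q = 228 and Q = 456: ½·(456 − 228)·(167 − 53) = 12996.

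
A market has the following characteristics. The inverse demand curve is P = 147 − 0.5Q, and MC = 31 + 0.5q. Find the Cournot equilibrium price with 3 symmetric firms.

P = 77.4

Cournot with 3 identical firms: the symmetric best-response condition is 147 − 2q = 31 + 0.5q. Each firm produces q = 46.4, total output Q = 139.2, price P = 77.4.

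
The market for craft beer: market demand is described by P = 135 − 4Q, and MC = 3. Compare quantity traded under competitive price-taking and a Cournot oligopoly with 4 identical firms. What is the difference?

Quantity traded falls by 6.6

Perfect competition: P = MC = 3, so 135 − 4Q = 3 and Q = 33.
Cournot with 4 identical firms: the symmetric best-response condition is 135 − 20q = 3. Each firm produces q = 6.6, total output Q = 26.4, price P = 29.4.
Change in quantity traded: 26.4 − 33 = −6.6.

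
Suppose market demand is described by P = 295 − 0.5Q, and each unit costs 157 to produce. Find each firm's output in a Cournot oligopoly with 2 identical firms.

With 2 symmetric Cournot firms, each firm's FOC gives 295 − 1.5q = 157, so q = 92, Q = 2·92 = 184, and P = 203.

q_i = 92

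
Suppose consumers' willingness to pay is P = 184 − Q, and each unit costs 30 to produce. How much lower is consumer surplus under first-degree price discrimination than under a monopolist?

Monopoly sets MR = MC: 184 − 2Q = 30 ⇒ Q = 77, P = 184 − 77 = 107.
CS = ½·(184 − 107)·77 = 2964.5.
Under first-degree price discrimination the firm charges each unit its demand price and produces up to where P = MC, i.e. Q = 154. Consumer surplus is zero; producer surplus equals total surplus.
CS = 0.
Change in consumer surplus: 0 − 2964.5 = −2964.5.

CS falls by 2964.5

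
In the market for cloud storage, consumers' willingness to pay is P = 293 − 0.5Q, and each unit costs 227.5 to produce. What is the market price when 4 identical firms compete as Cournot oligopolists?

With 4 symmetric Cournot firms, each firm's FOC gives 293 − 2.5q = 227.5, so q = 26.2, Q = 4·26.2 = 104.8, and P = 240.6.

P = 240.6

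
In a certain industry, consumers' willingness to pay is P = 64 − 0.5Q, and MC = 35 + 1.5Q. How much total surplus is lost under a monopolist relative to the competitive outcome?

Under competition P = MC: 64 − 0.5Q = 35 + 1.5Q ⇒ Q = 14.5, P = 56.75.
A monopolist chooses Q where MR = MC. MR = 64 − Q; setting this equal to 35 + 1.5Q gives Q = 11.6 and P = 58.2.
CS = ½·(64 − 56.75)·14.5 = 841/16; PS = (56.75·14.5 − 35·14.5 − ½·1.5·14.5²) = 2523/16; TS = 210.25.
CS = ½·(64 − 58.2)·11.6 = 33.64; PS = (58.2·11.6 − 35·11.6 − ½·1.5·11.6²) = 168.2; TS = 201.84.
DWL = 210.25 − 201.84 = 8.41.

DWL = 8.41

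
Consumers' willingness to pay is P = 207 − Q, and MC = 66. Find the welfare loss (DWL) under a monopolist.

DWL = 2485.125

Competitive firms price at marginal cost: P = 66, giving Q = 141.
The monopolist equates marginal revenue to marginal cost: 207 − 2Q = 66, so Q = 70.5. From demand, P = 136.5.
DWL is the triangle between Q = 70.5 and Q = 141: ½·(141 − 70.5)·(136.5 − 66) = 2485.125.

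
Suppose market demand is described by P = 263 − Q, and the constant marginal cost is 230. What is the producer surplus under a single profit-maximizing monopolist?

A monopolist chooses Q where MR = MC. MR = 263 − 2Q; setting this equal to 230 gives Q = 16.5 and P = 246.5.
PS = (246.5 − 230)·16.5 = 272.25.

PS = 272.25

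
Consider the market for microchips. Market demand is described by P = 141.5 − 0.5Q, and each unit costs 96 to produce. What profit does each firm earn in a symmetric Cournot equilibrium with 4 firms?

π_i = 165.62

With 4 symmetric Cournot firms, each firm's FOC gives 141.5 − 2.5q = 96, so q = 18.2, Q = 4·18.2 = 72.8, and P = 105.1.
Each firm's profit = (105.1 − 96)·18.2 = 165.62.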